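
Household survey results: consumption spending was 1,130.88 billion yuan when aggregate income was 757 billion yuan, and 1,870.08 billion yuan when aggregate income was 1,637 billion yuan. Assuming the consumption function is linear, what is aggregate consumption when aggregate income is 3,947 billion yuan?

MPC = (1870.08 − 1130.88)/(1637 − 757) = 739.2/880 = 0.84
a = 1130.88 − 0.84(757) = 1130.88 − 635.88 = 495
C = 495 + 0.84(3947) = 495 + 3315.48 = 3810.48

C = 3810.48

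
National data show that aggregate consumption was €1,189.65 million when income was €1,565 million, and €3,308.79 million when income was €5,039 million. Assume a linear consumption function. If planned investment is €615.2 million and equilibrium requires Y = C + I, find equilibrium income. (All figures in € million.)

Y = 2180

MPC = (3308.79 − 1189.65)/(5039 − 1565) = 2119.14/3474 = 0.61
a = 1189.65 − 0.61(1565) = 235
Equilibrium: Y = 235 + 0.61Y + 615.2
0.39Y = 850.2, so Y = 850.2/0.39 = 2180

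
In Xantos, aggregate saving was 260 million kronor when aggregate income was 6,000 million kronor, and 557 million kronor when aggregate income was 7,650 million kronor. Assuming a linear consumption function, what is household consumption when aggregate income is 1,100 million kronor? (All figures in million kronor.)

C = 1722

MPS = ΔS/ΔY = (557 − 260)/(7650 − 6000) = 297/1650 = 0.18
MPC = 1 − MPS = 0.82
Autonomous saving = 260 − 0.18(6000) = -820, so a = 820
C = 820 + 0.82(1100) = 820 + 902 = 1722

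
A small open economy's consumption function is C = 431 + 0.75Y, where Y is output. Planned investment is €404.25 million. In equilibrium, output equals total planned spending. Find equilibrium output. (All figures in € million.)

Y = C + I = 431 + 0.75Y + 404.25
Y − 0.75Y = 835.25
0.25Y = 835.25, so Y = 835.25/0.25 = 3341

Y = 3341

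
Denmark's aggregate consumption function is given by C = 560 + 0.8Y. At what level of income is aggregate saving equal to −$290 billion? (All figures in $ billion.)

Y = 1350

S = Y − C = -560 + 0.2Y
-560 + 0.2Y = -290, so 0.2Y = 270 and Y = 1350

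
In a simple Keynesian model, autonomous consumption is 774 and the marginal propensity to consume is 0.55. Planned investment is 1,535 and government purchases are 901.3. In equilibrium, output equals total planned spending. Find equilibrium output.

Y = C + I + G = 774 + 0.55Y + 1535 + 901.3
Y − 0.55Y = 3210.3
0.45Y = 3210.3, so Y = 3210.3/0.45 = 7134

Y = 7134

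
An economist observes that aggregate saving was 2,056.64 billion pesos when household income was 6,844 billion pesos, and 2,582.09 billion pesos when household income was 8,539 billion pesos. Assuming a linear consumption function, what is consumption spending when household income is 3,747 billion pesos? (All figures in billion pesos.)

C = 2650.43

MPS = ΔS/ΔY = (2582.09 − 2056.64)/(8539 − 6844) = 525.45/1695 = 0.31
MPC = 1 − MPS = 0.69
Autonomous saving = 2056.64 − 0.31(6844) = -65, so a = 65
C = 65 + 0.69(3747) = 65 + 2585.43 = 2650.43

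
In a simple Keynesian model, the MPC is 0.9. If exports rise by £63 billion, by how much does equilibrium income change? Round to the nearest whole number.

The multiplier is 1/(1 − MPC) = 1/0.1.
ΔY = 63/0.1 = 630.00 ≈ 630

ΔY ≈ 630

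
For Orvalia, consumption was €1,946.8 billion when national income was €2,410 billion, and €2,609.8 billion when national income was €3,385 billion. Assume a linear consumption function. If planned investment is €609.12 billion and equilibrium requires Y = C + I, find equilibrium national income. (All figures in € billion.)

Y = 2866

MPC = (2609.8 − 1946.8)/(3385 − 2410) = 663/975 = 0.68
a = 1946.8 − 0.68(2410) = 308
Equilibrium: Y = 308 + 0.68Y + 609.12
0.32Y = 917.12, so Y = 917.12/0.32 = 2866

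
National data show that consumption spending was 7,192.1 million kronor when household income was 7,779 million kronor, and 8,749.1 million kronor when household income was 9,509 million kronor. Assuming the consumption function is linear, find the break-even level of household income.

Y = 1910

MPC = (8749.1 − 7192.1)/(9509 − 7779) = 1557/1730 = 0.9
a = 7192.1 − 0.9(7779) = 7192.1 − 7001.1 = 191
Break-even: Y = a/(1−MPC) = 191/0.1 = 1910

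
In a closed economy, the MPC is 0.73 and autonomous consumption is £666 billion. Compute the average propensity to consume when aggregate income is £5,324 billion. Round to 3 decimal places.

C = 666 + 0.73(5324) = 4552.52
APC = C/Y = 4552.52/5324 = 0.855

APC = 0.855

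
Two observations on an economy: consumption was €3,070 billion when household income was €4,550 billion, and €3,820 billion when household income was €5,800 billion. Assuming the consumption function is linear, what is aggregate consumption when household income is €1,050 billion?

C = 970

MPC = (3820 − 3070)/(5800 − 4550) = 750/1250 = 0.6
a = 3070 − 0.6(4550) = 3070 − 2730 = 340
C = 340 + 0.6(1050) = 340 + 630 = 970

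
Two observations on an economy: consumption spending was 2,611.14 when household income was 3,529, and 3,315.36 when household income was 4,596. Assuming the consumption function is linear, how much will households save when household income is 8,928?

MPC = (3315.36 − 2611.14)/(4596 − 3529) = 704.22/1067 = 0.66
a = 2611.14 − 0.66(3529) = 2611.14 − 2329.14 = 282
C = 282 + 0.66(8928) = 6174.48
S = 8928 − 6174.48 = 2753.52

S = 2753.52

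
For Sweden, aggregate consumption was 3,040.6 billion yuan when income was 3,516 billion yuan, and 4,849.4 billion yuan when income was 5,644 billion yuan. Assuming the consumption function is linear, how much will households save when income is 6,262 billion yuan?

S = 887.3

MPC = (4849.4 − 3040.6)/(5644 − 3516) = 1808.8/2128 = 0.85
a = 3040.6 − 0.85(3516) = 3040.6 − 2988.6 = 52
C = 52 + 0.85(6262) = 5374.7
S = 6262 − 5374.7 = 887.3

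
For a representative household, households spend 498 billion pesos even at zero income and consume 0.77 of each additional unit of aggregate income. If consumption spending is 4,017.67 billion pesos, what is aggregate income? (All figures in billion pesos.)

498 + 0.77Y = 4017.67
0.77Y = 3519.67, so Y = 3519.67/0.77 = 4571

Y = 4571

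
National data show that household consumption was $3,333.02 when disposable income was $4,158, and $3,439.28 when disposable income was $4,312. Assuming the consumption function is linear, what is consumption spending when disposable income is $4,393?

MPC = (3439.28 − 3333.02)/(4312 − 4158) = 106.26/154 = 0.69
a = 3333.02 − 0.69(4158) = 3333.02 − 2869.02 = 464
C = 464 + 0.69(4393) = 464 + 3031.17 = 3495.17

C = 3495.17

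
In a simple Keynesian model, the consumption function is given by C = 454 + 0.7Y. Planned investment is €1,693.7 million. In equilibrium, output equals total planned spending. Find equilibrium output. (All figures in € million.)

Y = 7159

Y = C + I = 454 + 0.7Y + 1693.7
Y − 0.7Y = 2147.7
0.3Y = 2147.7, so Y = 2147.7/0.3 = 7159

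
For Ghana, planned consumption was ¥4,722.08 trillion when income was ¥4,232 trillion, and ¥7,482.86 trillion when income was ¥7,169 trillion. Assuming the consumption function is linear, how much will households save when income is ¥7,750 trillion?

MPC = (7482.86 − 4722.08)/(7169 − 4232) = 2760.78/2937 = 0.94
a = 4722.08 − 0.94(4232) = 4722.08 − 3978.08 = 744
C = 744 + 0.94(7750) = 8029
S = 7750 − 8029 = -279

S = -279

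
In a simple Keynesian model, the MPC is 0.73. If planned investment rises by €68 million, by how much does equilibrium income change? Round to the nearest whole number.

The multiplier is 1/(1 − MPC) = 1/0.27.
ΔY = 68/0.27 = 251.85 ≈ 252

ΔY ≈ 252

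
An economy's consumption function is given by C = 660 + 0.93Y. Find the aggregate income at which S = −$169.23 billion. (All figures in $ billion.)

Y = 7011

S = Y − C = -660 + 0.07Y
-660 + 0.07Y = -169.23, so 0.07Y = 490.77 and Y = 7011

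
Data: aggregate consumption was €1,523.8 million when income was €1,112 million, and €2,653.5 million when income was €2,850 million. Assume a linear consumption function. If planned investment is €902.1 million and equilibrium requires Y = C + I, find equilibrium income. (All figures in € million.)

Y = 4866

MPC = (2653.5 − 1523.8)/(2850 − 1112) = 1129.7/1738 = 0.65
a = 1523.8 − 0.65(1112) = 801
Equilibrium: Y = 801 + 0.65Y + 902.1
0.35Y = 1703.1, so Y = 1703.1/0.35 = 4866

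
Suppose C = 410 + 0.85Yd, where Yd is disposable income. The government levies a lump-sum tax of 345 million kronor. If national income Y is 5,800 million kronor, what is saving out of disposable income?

S = 408.25

Yd = Y − T = 5800 − 345 = 5455
C = 410 + 0.85(5455) = 410 + 4636.75 = 5046.75
S = Yd − C = 5455 − 5046.75 = 408.25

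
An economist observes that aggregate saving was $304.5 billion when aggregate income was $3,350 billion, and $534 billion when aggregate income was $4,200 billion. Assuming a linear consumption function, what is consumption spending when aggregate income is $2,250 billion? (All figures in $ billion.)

C = 2242.5

MPS = ΔS/ΔY = (534 − 304.5)/(4200 − 3350) = 229.5/850 = 0.27
MPC = 1 − MPS = 0.73
Autonomous saving = 304.5 − 0.27(3350) = -600, so a = 600
C = 600 + 0.73(2250) = 600 + 1642.5 = 2242.5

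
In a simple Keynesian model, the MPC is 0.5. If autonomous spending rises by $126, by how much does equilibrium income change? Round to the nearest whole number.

ΔY ≈ 252

The multiplier is 1/(1 − MPC) = 1/0.5.
ΔY = 126/0.5 = 252.00 ≈ 252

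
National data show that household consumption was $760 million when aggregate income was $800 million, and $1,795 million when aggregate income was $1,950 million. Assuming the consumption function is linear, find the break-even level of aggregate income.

Y = 400

MPC = (1795 − 760)/(1950 − 800) = 1035/1150 = 0.9
a = 760 − 0.9(800) = 760 − 720 = 40
Break-even: Y = a/(1−MPC) = 40/0.1 = 400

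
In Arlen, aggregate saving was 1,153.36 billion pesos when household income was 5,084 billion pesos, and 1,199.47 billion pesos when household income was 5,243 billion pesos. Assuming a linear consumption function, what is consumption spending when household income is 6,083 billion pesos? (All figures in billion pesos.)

C = 4639.93

MPS = ΔS/ΔY = (1199.47 − 1153.36)/(5243 − 5084) = 46.11/159 = 0.29
MPC = 1 − MPS = 0.71
Autonomous saving = 1153.36 − 0.29(5084) = -321, so a = 321
C = 321 + 0.71(6083) = 321 + 4318.93 = 4639.93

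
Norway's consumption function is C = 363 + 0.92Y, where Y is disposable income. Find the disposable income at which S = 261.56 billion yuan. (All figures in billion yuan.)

S = Y − C = -363 + 0.08Y
-363 + 0.08Y = 261.56, so 0.08Y = 624.56 and Y = 7807

Y = 7807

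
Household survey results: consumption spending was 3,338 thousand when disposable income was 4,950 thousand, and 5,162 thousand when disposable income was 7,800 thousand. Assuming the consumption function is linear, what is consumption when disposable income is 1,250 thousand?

MPC = (5162 − 3338)/(7800 − 4950) = 1824/2850 = 0.64
a = 3338 − 0.64(4950) = 3338 − 3168 = 170
C = 170 + 0.64(1250) = 170 + 800 = 970

C = 970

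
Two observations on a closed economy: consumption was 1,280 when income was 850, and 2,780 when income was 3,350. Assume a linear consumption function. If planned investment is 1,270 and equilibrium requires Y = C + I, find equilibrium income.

MPC = (2780 − 1280)/(3350 − 850) = 1500/2500 = 0.6
a = 1280 − 0.6(850) = 770
Equilibrium: Y = 770 + 0.6Y + 1270
0.4Y = 2040, so Y = 2040/0.4 = 5100

Y = 5100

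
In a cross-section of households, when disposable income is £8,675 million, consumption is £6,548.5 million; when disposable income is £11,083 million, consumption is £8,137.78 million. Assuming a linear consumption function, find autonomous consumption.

a = 823

MPC = ΔC/ΔY = (8137.78 − 6548.5)/(11083 − 8675) = 1589.28/2408 = 0.66
a = C − MPC·Y = 6548.5 − 0.66(8675) = 6548.5 − 5725.5 = 823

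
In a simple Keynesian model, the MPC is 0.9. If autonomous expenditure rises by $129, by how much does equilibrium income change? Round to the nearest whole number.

ΔY ≈ 1290

The multiplier is 1/(1 − MPC) = 1/0.1.
ΔY = 129/0.1 = 1290.00 ≈ 1290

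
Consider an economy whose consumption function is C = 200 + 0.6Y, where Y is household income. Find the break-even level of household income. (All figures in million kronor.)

Y = 500

At break-even, C = Y: 200 + 0.6Y = Y
0.4Y = 200, so Y = 200/0.4 = 500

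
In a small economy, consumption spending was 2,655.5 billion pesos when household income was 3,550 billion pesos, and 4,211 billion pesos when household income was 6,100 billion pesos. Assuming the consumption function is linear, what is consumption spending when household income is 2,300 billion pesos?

MPC = (4211 − 2655.5)/(6100 − 3550) = 1555.5/2550 = 0.61
a = 2655.5 − 0.61(3550) = 2655.5 − 2165.5 = 490
C = 490 + 0.61(2300) = 490 + 1403 = 1893

C = 1893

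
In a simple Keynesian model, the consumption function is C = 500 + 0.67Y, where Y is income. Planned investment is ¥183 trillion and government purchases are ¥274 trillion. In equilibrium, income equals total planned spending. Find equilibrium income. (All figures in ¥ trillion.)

Y = 2900

Y = C + I + G = 500 + 0.67Y + 183 + 274
Y − 0.67Y = 957
0.33Y = 957, so Y = 957/0.33 = 2900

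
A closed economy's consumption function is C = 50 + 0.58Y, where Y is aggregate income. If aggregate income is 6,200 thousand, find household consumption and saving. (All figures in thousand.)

C = 3646; S = 2554

C = 50 + 0.58(6200) = 50 + 3596 = 3646
S = Y − C = 6200 − 3646 = 2554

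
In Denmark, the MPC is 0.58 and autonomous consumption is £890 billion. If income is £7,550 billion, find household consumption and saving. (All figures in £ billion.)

C = 890 + 0.58(7550) = 890 + 4379 = 5269
S = Y − C = 7550 − 5269 = 2281

C = 5269; S = 2281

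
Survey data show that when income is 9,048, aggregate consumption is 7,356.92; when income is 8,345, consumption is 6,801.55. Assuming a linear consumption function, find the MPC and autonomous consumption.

MPC = 0.79; a = 209

MPC = ΔC/ΔY = (7356.92 − 6801.55)/(9048 − 8345) = 555.37/703 = 0.79
a = C − MPC·Y = 6801.55 − 0.79(8345) = 6801.55 − 6592.55 = 209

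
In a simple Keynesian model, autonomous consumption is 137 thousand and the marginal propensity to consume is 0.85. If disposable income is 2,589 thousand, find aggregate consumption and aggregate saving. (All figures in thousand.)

C = 2337.65; S = 251.35

C = 137 + 0.85(2589) = 137 + 2200.65 = 2337.65
S = Y − C = 2589 − 2337.65 = 251.35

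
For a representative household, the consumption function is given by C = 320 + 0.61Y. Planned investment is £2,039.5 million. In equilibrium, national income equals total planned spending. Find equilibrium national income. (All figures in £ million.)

Y = 6050

Y = C + I = 320 + 0.61Y + 2039.5
Y − 0.61Y = 2359.5
0.39Y = 2359.5, so Y = 2359.5/0.39 = 6050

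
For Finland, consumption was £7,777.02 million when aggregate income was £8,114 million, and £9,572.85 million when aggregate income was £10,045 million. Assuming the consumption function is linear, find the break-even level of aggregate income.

MPC = (9572.85 − 7777.02)/(10045 − 8114) = 1795.83/1931 = 0.93
a = 7777.02 − 0.93(8114) = 7777.02 − 7546.02 = 231
Break-even: Y = a/(1−MPC) = 231/0.07 = 3300

Y = 3300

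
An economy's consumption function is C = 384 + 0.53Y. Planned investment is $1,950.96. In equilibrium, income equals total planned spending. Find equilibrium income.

Y = C + I = 384 + 0.53Y + 1950.96
Y − 0.53Y = 2334.96
0.47Y = 2334.96, so Y = 2334.96/0.47 = 4968

Y = 4968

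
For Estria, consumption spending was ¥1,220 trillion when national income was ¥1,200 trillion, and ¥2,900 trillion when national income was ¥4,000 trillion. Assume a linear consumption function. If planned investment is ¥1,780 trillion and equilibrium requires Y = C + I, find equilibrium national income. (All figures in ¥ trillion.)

Y = 5700

MPC = (2900 − 1220)/(4000 − 1200) = 1680/2800 = 0.6
a = 1220 − 0.6(1200) = 500
Equilibrium: Y = 500 + 0.6Y + 1780
0.4Y = 2280, so Y = 2280/0.4 = 5700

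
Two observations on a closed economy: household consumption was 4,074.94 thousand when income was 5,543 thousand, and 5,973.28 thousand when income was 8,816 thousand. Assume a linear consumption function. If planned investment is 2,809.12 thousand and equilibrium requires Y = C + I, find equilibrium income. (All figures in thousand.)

Y = 8736

MPC = (5973.28 − 4074.94)/(8816 − 5543) = 1898.34/3273 = 0.58
a = 4074.94 − 0.58(5543) = 860
Equilibrium: Y = 860 + 0.58Y + 2809.12
0.42Y = 3669.12, so Y = 3669.12/0.42 = 8736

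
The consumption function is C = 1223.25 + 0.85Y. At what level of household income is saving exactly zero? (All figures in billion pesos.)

At break-even, C = Y: 1223.25 + 0.85Y = Y
0.15Y = 1223.25, so Y = 1223.25/0.15 = 8155

Y = 8155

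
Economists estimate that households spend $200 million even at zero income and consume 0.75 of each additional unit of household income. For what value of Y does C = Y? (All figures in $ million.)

Y = 800

At break-even, C = Y: 200 + 0.75Y = Y
0.25Y = 200, so Y = 200/0.25 = 800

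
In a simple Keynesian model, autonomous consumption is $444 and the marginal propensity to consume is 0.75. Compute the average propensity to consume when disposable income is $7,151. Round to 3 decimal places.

C = 444 + 0.75(7151) = 5807.25
APC = C/Y = 5807.25/7151 = 0.812

APC = 0.812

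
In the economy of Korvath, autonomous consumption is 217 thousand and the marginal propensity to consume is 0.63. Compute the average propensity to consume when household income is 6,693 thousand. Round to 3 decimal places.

APC = 0.662

C = 217 + 0.63(6693) = 4433.59
APC = C/Y = 4433.59/6693 = 0.662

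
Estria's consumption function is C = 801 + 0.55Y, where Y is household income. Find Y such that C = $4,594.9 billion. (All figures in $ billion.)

Y = 6898

801 + 0.55Y = 4594.9
0.55Y = 3793.9, so Y = 3793.9/0.55 = 6898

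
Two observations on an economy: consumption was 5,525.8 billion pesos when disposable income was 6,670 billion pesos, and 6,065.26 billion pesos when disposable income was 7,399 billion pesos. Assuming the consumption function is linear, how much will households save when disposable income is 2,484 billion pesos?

MPC = (6065.26 − 5525.8)/(7399 − 6670) = 539.46/729 = 0.74
a = 5525.8 − 0.74(6670) = 5525.8 − 4935.8 = 590
C = 590 + 0.74(2484) = 2428.16
S = 2484 − 2428.16 = 55.84

S = 55.84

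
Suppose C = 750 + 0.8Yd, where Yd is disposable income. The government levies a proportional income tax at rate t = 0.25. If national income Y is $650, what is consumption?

Yd = (1 − 0.25)(650) = 0.75(650) = 487.5
C = 750 + 0.8(487.5) = 750 + 390 = 1140

C = 1140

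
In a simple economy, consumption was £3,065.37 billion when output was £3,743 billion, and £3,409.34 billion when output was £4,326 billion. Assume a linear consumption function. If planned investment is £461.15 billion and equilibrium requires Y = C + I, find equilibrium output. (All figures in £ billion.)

MPC = (3409.34 − 3065.37)/(4326 − 3743) = 343.97/583 = 0.59
a = 3065.37 − 0.59(3743) = 857
Equilibrium: Y = 857 + 0.59Y + 461.15
0.41Y = 1318.15, so Y = 1318.15/0.41 = 3215

Y = 3215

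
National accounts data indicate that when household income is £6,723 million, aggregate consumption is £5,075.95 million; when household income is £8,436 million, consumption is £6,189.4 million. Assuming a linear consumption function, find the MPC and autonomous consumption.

MPC = 0.65; a = 706

MPC = ΔC/ΔY = (6189.4 − 5075.95)/(8436 − 6723) = 1113.45/1713 = 0.65
a = C − MPC·Y = 5075.95 − 0.65(6723) = 5075.95 − 4369.95 = 706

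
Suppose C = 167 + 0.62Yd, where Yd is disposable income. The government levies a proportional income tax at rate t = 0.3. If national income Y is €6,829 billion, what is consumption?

Yd = (1 − 0.3)(6829) = 0.7(6829) = 4780.3
C = 167 + 0.62(4780.3) = 167 + 2963.786 = 3130.786

C = 3130.786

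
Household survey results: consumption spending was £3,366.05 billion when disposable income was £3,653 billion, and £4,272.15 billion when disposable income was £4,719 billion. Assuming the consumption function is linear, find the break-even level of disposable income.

Y = 1740

MPC = (4272.15 − 3366.05)/(4719 − 3653) = 906.1/1066 = 0.85
a = 3366.05 − 0.85(3653) = 3366.05 − 3105.05 = 261
Break-even: Y = a/(1−MPC) = 261/0.15 = 1740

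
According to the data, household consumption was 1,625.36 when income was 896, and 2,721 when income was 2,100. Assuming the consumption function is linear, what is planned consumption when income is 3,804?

MPC = (2721 − 1625.36)/(2100 − 896) = 1095.64/1204 = 0.91
a = 1625.36 − 0.91(896) = 1625.36 − 815.36 = 810
C = 810 + 0.91(3804) = 810 + 3461.64 = 4271.64

C = 4271.64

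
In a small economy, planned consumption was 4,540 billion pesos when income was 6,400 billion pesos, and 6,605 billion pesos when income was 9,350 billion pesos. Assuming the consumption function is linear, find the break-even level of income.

MPC = (6605 − 4540)/(9350 − 6400) = 2065/2950 = 0.7
a = 4540 − 0.7(6400) = 4540 − 4480 = 60
Break-even: Y = a/(1−MPC) = 60/0.3 = 200

Y = 200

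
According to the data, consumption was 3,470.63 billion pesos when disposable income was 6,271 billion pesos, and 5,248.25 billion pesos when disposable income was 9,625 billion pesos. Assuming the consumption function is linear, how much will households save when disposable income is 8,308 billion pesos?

S = 3757.76

MPC = (5248.25 − 3470.63)/(9625 − 6271) = 1777.62/3354 = 0.53
a = 3470.63 − 0.53(6271) = 3470.63 − 3323.63 = 147
C = 147 + 0.53(8308) = 4550.24
S = 8308 − 4550.24 = 3757.76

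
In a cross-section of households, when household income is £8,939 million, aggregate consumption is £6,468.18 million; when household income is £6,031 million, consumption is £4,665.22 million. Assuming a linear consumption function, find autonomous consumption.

MPC = ΔC/ΔY = (6468.18 − 4665.22)/(8939 − 6031) = 1802.96/2908 = 0.62
a = C − MPC·Y = 4665.22 − 0.62(6031) = 4665.22 − 3739.22 = 926

a = 926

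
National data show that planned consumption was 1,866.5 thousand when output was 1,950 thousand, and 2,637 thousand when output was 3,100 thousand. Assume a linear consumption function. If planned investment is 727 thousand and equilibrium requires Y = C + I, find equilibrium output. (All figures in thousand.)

Y = 3900

MPC = (2637 − 1866.5)/(3100 − 1950) = 770.5/1150 = 0.67
a = 1866.5 − 0.67(1950) = 560
Equilibrium: Y = 560 + 0.67Y + 727
0.33Y = 1287, so Y = 1287/0.33 = 3900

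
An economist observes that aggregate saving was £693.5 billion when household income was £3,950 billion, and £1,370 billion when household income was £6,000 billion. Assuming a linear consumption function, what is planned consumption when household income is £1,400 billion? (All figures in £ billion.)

C = 1548

MPS = ΔS/ΔY = (1370 − 693.5)/(6000 − 3950) = 676.5/2050 = 0.33
MPC = 1 − MPS = 0.67
Autonomous saving = 693.5 − 0.33(3950) = -610, so a = 610
C = 610 + 0.67(1400) = 610 + 938 = 1548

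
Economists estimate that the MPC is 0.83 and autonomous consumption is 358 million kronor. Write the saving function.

S = -358 + 0.17Y

S = Y − C = Y − (358 + 0.83Y) = -358 + (1 − 0.83)Y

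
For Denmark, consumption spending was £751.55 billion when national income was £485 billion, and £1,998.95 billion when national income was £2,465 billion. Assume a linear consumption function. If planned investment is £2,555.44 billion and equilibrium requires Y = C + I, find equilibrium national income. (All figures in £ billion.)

Y = 8112

MPC = (1998.95 − 751.55)/(2465 − 485) = 1247.4/1980 = 0.63
a = 751.55 − 0.63(485) = 446
Equilibrium: Y = 446 + 0.63Y + 2555.44
0.37Y = 3001.44, so Y = 3001.44/0.37 = 8112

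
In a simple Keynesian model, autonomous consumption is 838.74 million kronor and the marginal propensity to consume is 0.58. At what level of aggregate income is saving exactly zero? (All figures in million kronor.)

Y = 1997

At break-even, C = Y: 838.74 + 0.58Y = Y
0.42Y = 838.74, so Y = 838.74/0.42 = 1997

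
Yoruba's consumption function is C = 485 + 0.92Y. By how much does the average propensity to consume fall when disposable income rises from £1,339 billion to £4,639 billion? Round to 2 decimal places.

ΔAPC = 0.26

At Y = 1339: C = 485 + 0.92(1339) = 1716.88, APC = 1716.88/1339 = 1.282
At Y = 4639: C = 4752.88, APC = 4752.88/4639 = 1.025
Fall in APC = 1.282 − 1.025 = 0.257 ≈ 0.26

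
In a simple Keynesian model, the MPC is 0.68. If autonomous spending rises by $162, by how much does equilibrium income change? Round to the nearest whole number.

The multiplier is 1/(1 − MPC) = 1/0.32.
ΔY = 162/0.32 = 506.25 ≈ 506

ΔY ≈ 506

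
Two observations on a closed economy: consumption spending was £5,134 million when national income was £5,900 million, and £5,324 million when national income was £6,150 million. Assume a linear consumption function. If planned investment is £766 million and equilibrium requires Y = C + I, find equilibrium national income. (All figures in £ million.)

MPC = (5324 − 5134)/(6150 − 5900) = 190/250 = 0.76
a = 5134 − 0.76(5900) = 650
Equilibrium: Y = 650 + 0.76Y + 766
0.24Y = 1416, so Y = 1416/0.24 = 5900

Y = 5900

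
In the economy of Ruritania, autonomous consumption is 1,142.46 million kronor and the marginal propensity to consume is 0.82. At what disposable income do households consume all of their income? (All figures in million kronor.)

At break-even, C = Y: 1142.46 + 0.82Y = Y
0.18Y = 1142.46, so Y = 1142.46/0.18 = 6347

Y = 6347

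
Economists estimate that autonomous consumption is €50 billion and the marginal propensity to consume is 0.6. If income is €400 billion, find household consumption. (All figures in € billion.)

C = 290

C = 50 + 0.6(400) = 50 + 240 = 290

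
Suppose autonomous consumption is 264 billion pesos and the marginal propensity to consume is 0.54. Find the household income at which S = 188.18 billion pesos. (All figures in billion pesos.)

Y = 983

S = Y − C = -264 + 0.46Y
-264 + 0.46Y = 188.18, so 0.46Y = 452.18 and Y = 983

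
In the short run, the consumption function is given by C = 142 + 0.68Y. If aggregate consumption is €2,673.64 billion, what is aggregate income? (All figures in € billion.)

Y = 3723

142 + 0.68Y = 2673.64
0.68Y = 2531.64, so Y = 2531.64/0.68 = 3723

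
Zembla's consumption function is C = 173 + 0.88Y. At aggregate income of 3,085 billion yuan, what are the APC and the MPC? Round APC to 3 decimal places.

MPC = 0.88 (the slope of the consumption function)
C = 173 + 0.88(3085) = 2887.8, so APC = 2887.8/3085 = 0.936

APC = 0.936; MPC = 0.88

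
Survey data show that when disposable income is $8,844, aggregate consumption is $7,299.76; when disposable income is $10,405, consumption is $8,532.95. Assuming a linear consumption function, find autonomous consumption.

MPC = ΔC/ΔY = (8532.95 − 7299.76)/(10405 − 8844) = 1233.19/1561 = 0.79
a = C − MPC·Y = 7299.76 − 0.79(8844) = 7299.76 − 6986.76 = 313

a = 313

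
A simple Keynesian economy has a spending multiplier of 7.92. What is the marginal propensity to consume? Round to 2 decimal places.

k = 1/(1 − MPC), so 1 − MPC = 1/k = 1/7.92 = 0.1263
MPC = 1 − 0.1263 = 0.87

MPC = 0.87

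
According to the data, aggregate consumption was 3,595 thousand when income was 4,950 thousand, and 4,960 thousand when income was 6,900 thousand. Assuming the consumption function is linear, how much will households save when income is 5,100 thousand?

MPC = (4960 − 3595)/(6900 − 4950) = 1365/1950 = 0.7
a = 3595 − 0.7(4950) = 3595 − 3465 = 130
C = 130 + 0.7(5100) = 3700
S = 5100 − 3700 = 1400

S = 1400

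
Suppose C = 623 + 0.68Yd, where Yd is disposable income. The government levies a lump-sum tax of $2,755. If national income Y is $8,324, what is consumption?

Yd = Y − T = 8324 − 2755 = 5569
C = 623 + 0.68(5569) = 623 + 3786.92 = 4409.92

C = 4409.92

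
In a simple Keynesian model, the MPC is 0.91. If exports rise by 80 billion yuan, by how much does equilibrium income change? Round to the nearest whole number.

ΔY ≈ 889

The multiplier is 1/(1 − MPC) = 1/0.09.
ΔY = 80/0.09 = 888.89 ≈ 889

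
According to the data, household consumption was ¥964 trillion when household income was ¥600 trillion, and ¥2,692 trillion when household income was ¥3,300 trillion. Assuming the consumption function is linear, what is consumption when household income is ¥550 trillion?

C = 932

MPC = (2692 − 964)/(3300 − 600) = 1728/2700 = 0.64
a = 964 − 0.64(600) = 964 − 384 = 580
C = 580 + 0.64(550) = 580 + 352 = 932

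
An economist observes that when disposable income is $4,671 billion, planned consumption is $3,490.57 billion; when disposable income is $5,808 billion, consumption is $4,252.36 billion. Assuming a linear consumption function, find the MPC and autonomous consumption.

MPC = 0.67; a = 361

MPC = ΔC/ΔY = (4252.36 − 3490.57)/(5808 − 4671) = 761.79/1137 = 0.67
a = C − MPC·Y = 3490.57 − 0.67(4671) = 3490.57 − 3129.57 = 361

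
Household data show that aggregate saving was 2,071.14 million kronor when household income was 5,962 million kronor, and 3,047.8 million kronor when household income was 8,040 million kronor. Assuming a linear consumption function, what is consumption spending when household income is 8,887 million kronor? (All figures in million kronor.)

C = 5441.11

MPS = ΔS/ΔY = (3047.8 − 2071.14)/(8040 − 5962) = 976.66/2078 = 0.47
MPC = 1 − MPS = 0.53
Autonomous saving = 2071.14 − 0.47(5962) = -731, so a = 731
C = 731 + 0.53(8887) = 731 + 4710.11 = 5441.11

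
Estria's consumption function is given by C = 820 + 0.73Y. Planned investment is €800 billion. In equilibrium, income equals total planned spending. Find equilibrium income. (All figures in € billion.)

Y = 6000

Y = C + I = 820 + 0.73Y + 800
Y − 0.73Y = 1620
0.27Y = 1620, so Y = 1620/0.27 = 6000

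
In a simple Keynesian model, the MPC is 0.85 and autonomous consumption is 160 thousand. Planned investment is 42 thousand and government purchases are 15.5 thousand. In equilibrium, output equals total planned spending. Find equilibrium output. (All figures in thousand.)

Y = C + I + G = 160 + 0.85Y + 42 + 15.5
Y − 0.85Y = 217.5
0.15Y = 217.5, so Y = 217.5/0.15 = 1450

Y = 1450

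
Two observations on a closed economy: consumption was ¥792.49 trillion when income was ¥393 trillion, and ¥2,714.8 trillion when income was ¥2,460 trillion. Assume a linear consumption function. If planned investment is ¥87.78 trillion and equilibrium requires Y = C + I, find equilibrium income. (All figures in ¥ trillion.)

MPC = (2714.8 − 792.49)/(2460 − 393) = 1922.31/2067 = 0.93
a = 792.49 − 0.93(393) = 427
Equilibrium: Y = 427 + 0.93Y + 87.78
0.07Y = 514.78, so Y = 514.78/0.07 = 7354

Y = 7354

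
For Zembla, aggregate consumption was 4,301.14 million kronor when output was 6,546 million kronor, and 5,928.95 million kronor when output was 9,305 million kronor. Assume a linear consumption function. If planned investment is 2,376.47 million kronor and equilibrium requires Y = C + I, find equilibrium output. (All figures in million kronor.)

MPC = (5928.95 − 4301.14)/(9305 − 6546) = 1627.81/2759 = 0.59
a = 4301.14 − 0.59(6546) = 439
Equilibrium: Y = 439 + 0.59Y + 2376.47
0.41Y = 2815.47, so Y = 2815.47/0.41 = 6867

Y = 6867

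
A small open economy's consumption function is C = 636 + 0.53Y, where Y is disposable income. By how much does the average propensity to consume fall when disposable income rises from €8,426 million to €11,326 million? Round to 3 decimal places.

ΔAPC = 0.019

At Y = 8426: C = 636 + 0.53(8426) = 5101.78, APC = 5101.78/8426 = 0.6055
At Y = 11326: C = 6638.78, APC = 6638.78/11326 = 0.5862
Fall in APC = 0.6055 − 0.5862 = 0.0193 ≈ 0.019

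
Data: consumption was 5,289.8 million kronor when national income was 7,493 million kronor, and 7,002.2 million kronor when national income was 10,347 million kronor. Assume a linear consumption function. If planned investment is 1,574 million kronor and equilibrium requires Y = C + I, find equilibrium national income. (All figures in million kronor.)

Y = 5920

MPC = (7002.2 − 5289.8)/(10347 − 7493) = 1712.4/2854 = 0.6
a = 5289.8 − 0.6(7493) = 794
Equilibrium: Y = 794 + 0.6Y + 1574
0.4Y = 2368, so Y = 2368/0.4 = 5920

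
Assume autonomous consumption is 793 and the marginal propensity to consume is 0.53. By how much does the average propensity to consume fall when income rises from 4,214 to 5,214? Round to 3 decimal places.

ΔAPC = 0.036

At Y = 4214: C = 793 + 0.53(4214) = 3026.42, APC = 3026.42/4214 = 0.7182
At Y = 5214: C = 3556.42, APC = 3556.42/5214 = 0.6821
Fall in APC = 0.7182 − 0.6821 = 0.0361 ≈ 0.036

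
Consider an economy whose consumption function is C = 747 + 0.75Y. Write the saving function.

S = Y − C = Y − (747 + 0.75Y) = -747 + (1 − 0.75)Y

S = -747 + 0.25Y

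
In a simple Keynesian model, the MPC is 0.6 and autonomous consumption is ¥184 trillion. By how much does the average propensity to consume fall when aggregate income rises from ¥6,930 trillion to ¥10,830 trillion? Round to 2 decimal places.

ΔAPC = 0.01

At Y = 6930: C = 184 + 0.6(6930) = 4342, APC = 4342/6930 = 0.627
At Y = 10830: C = 6682, APC = 6682/10830 = 0.617
Fall in APC = 0.627 − 0.617 = 0.01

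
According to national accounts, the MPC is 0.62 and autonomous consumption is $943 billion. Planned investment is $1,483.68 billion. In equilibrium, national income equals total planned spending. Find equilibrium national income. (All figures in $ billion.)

Y = C + I = 943 + 0.62Y + 1483.68
Y − 0.62Y = 2426.68
0.38Y = 2426.68, so Y = 2426.68/0.38 = 6386

Y = 6386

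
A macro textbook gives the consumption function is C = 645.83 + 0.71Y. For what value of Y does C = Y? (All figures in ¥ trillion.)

Y = 2227

At break-even, C = Y: 645.83 + 0.71Y = Y
0.29Y = 645.83, so Y = 645.83/0.29 = 2227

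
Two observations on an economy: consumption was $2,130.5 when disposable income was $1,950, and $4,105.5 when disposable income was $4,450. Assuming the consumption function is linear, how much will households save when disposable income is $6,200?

S = 712

MPC = (4105.5 − 2130.5)/(4450 − 1950) = 1975/2500 = 0.79
a = 2130.5 − 0.79(1950) = 2130.5 − 1540.5 = 590
C = 590 + 0.79(6200) = 5488
S = 6200 − 5488 = 712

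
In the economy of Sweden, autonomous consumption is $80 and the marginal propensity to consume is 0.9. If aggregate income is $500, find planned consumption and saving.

C = 80 + 0.9(500) = 80 + 450 = 530
S = Y − C = 500 − 530 = -30

C = 530; S = -30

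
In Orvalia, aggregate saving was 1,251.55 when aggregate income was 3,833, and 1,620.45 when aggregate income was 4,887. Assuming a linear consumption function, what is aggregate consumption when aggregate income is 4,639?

C = 3105.35

MPS = ΔS/ΔY = (1620.45 − 1251.55)/(4887 − 3833) = 368.9/1054 = 0.35
MPC = 1 − MPS = 0.65
Autonomous saving = 1251.55 − 0.35(3833) = -90, so a = 90
C = 90 + 0.65(4639) = 90 + 3015.35 = 3105.35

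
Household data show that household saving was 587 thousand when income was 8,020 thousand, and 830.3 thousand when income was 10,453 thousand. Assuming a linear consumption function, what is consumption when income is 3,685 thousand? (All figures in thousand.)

C = 3531.5

MPS = ΔS/ΔY = (830.3 − 587)/(10453 − 8020) = 243.3/2433 = 0.1
MPC = 1 − MPS = 0.9
Autonomous saving = 587 − 0.1(8020) = -215, so a = 215
C = 215 + 0.9(3685) = 215 + 3316.5 = 3531.5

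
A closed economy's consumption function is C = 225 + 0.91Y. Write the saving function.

S = Y − C = Y − (225 + 0.91Y) = -225 + (1 − 0.91)Y

S = -225 + 0.09Y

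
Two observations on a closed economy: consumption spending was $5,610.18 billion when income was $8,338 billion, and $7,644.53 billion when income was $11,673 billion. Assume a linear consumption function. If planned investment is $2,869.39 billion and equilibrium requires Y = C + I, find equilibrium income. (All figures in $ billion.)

MPC = (7644.53 − 5610.18)/(11673 − 8338) = 2034.35/3335 = 0.61
a = 5610.18 − 0.61(8338) = 524
Equilibrium: Y = 524 + 0.61Y + 2869.39
0.39Y = 3393.39, so Y = 3393.39/0.39 = 8701

Y = 8701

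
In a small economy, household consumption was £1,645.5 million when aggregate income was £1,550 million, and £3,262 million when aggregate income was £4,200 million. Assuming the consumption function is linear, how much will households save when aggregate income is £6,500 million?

S = 1835

MPC = (3262 − 1645.5)/(4200 − 1550) = 1616.5/2650 = 0.61
a = 1645.5 − 0.61(1550) = 1645.5 − 945.5 = 700
C = 700 + 0.61(6500) = 4665
S = 6500 − 4665 = 1835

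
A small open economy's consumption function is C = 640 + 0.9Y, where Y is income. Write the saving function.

S = -640 + 0.1Y

S = Y − C = Y − (640 + 0.9Y) = -640 + (1 − 0.9)Y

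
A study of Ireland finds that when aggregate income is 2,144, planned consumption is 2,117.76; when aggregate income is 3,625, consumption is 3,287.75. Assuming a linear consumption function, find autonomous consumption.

MPC = ΔC/ΔY = (3287.75 − 2117.76)/(3625 − 2144) = 1169.99/1481 = 0.79
a = C − MPC·Y = 2117.76 − 0.79(2144) = 2117.76 − 1693.76 = 424

a = 424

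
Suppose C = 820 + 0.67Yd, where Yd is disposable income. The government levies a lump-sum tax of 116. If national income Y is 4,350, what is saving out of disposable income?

Yd = Y − T = 4350 − 116 = 4234
C = 820 + 0.67(4234) = 820 + 2836.78 = 3656.78
S = Yd − C = 4234 − 3656.78 = 577.22

S = 577.22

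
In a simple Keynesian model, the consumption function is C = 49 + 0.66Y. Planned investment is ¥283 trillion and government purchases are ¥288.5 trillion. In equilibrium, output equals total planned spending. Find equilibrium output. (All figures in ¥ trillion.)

Y = C + I + G = 49 + 0.66Y + 283 + 288.5
Y − 0.66Y = 620.5
0.34Y = 620.5, so Y = 620.5/0.34 = 1825

Y = 1825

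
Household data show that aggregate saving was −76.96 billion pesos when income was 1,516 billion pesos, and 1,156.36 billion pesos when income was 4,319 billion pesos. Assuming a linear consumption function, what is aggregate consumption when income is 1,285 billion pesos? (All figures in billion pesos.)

MPS = ΔS/ΔY = (1156.36 − (-76.96))/(4319 − 1516) = 1233.32/2803 = 0.44
MPC = 1 − MPS = 0.56
Autonomous saving = -76.96 − 0.44(1516) = -744, so a = 744
C = 744 + 0.56(1285) = 744 + 719.6 = 1463.6

C = 1463.6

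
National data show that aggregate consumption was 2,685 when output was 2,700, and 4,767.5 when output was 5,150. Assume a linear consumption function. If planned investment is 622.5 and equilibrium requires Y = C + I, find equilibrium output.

MPC = (4767.5 − 2685)/(5150 − 2700) = 2082.5/2450 = 0.85
a = 2685 − 0.85(2700) = 390
Equilibrium: Y = 390 + 0.85Y + 622.5
0.15Y = 1012.5, so Y = 1012.5/0.15 = 6750

Y = 6750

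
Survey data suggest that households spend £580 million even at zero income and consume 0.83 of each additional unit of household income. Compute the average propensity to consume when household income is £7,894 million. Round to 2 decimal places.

APC = 0.90

C = 580 + 0.83(7894) = 7132.02
APC = C/Y = 7132.02/7894 = 0.90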